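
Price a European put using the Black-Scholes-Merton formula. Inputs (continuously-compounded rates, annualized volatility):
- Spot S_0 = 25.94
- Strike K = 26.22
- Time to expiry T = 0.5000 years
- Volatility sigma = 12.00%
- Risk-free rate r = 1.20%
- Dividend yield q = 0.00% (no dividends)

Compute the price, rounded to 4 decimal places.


d1 = (ln(S/K) + (r - q + 0.5*sigma^2) * T) / (sigma * sqrt(T)) = -0.01339142
d2 = d1 - sigma * sqrt(T) = -0.09824423
exp(-rT) = 0.99401796; exp(-qT) = 1.00000000
P = K * exp(-rT) * N(-d2) - S_0 * exp(-qT) * N(-d1)
N(-d1) = 0.50534224; N(-d2) = 0.53913082
P = 26.2200 * 0.99401796 * 0.53913082 - 25.9400 * 1.00000000 * 0.50534224 = 0.9429

Answer: Price = 0.9429


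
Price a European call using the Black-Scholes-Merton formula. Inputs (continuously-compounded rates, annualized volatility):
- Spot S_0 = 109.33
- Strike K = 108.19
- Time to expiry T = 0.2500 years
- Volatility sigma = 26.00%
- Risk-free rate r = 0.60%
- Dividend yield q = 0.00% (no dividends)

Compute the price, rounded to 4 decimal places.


d1 = (ln(S/K) + (r - q + 0.5*sigma^2) * T) / (sigma * sqrt(T)) = 0.15716839
d2 = d1 - sigma * sqrt(T) = 0.02716839
exp(-rT) = 0.99850112; exp(-qT) = 1.00000000
C = S_0 * exp(-qT) * N(d1) - K * exp(-rT) * N(d2)
N(d1) = 0.56244393; N(d2) = 0.51083729
C = 109.3300 * 1.00000000 * 0.56244393 - 108.1900 * 0.99850112 * 0.51083729 = 6.3073

Answer: Price = 6.3073


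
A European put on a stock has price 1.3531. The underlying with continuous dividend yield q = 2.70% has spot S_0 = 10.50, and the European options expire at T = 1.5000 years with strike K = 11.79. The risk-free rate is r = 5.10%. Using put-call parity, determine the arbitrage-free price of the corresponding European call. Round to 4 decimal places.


Answer: Call price = 0.5146

Derivation:
Put-call parity: C - P = S_0 * exp(-qT) - K * exp(-rT).
S_0 * exp(-qT) = 10.5000 * 0.96030916 = 10.08324623
K * exp(-rT) = 11.7900 * 0.92635291 = 10.92170086
C = P + S*exp(-qT) - K*exp(-rT)
C = 1.3531 + 10.08324623 - 10.92170086 = 0.5146


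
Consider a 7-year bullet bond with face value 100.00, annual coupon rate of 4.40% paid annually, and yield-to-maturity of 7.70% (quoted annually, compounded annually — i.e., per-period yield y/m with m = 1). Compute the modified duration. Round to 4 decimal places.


Answer: Modified duration = 5.6426

Derivation:
Coupon per period c = face * coupon_rate / m = 4.400000
Periods per year m = 1; per-period yield y/m = 0.077000
Number of cashflows N = 7
Cashflows (t years, CF_t, discount factor 1/(1+y/m)^(m*t), PV):
  t = 1.0000: CF_t = 4.400000, DF = 0.928505, PV = 4.085422
  t = 2.0000: CF_t = 4.400000, DF = 0.862122, PV = 3.793336
  t = 3.0000: CF_t = 4.400000, DF = 0.800484, PV = 3.522132
  t = 4.0000: CF_t = 4.400000, DF = 0.743254, PV = 3.270317
  t = 5.0000: CF_t = 4.400000, DF = 0.690115, PV = 3.036506
  t = 6.0000: CF_t = 4.400000, DF = 0.640775, PV = 2.819411
  t = 7.0000: CF_t = 104.400000, DF = 0.594963, PV = 62.114154
Price P = sum_t PV_t = 82.641278
First compute Macaulay numerator sum_t t * PV_t:
  t * PV_t at t = 1.0000: 4.085422
  t * PV_t at t = 2.0000: 7.586671
  t * PV_t at t = 3.0000: 10.566395
  t * PV_t at t = 4.0000: 13.081268
  t * PV_t at t = 5.0000: 15.182531
  t * PV_t at t = 6.0000: 16.916469
  t * PV_t at t = 7.0000: 434.799079
Macaulay duration D = 502.217835 / 82.641278 = 6.077082
Modified duration = D / (1 + y/m) = 6.077082 / (1 + 0.077000) = 5.642602


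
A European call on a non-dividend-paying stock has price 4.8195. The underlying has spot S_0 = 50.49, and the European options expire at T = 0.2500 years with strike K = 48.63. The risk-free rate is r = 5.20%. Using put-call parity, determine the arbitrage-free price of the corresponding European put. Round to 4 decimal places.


Answer: Put price = 2.3314

Derivation:
Put-call parity: C - P = S_0 * exp(-qT) - K * exp(-rT).
S_0 * exp(-qT) = 50.4900 * 1.00000000 = 50.49000000
K * exp(-rT) = 48.6300 * 0.98708414 = 48.00190149
P = C - S*exp(-qT) + K*exp(-rT)
P = 4.8195 - 50.49000000 + 48.00190149 = 2.3314


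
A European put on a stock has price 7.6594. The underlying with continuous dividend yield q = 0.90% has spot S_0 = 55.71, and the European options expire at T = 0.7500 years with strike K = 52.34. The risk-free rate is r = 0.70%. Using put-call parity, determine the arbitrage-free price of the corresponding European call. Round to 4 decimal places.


Put-call parity: C - P = S_0 * exp(-qT) - K * exp(-rT).
S_0 * exp(-qT) = 55.7100 * 0.99327273 = 55.33522379
K * exp(-rT) = 52.3400 * 0.99476376 = 52.06593505
C = P + S*exp(-qT) - K*exp(-rT)
C = 7.6594 + 55.33522379 - 52.06593505 = 10.9287

Answer: Call price = 10.9287


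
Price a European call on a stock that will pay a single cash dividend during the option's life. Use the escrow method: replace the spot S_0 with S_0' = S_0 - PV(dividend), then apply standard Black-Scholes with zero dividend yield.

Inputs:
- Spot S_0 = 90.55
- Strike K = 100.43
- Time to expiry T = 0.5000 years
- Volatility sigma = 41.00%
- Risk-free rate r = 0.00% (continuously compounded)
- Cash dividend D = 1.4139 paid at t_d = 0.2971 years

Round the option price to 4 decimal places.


Answer: Price = 6.1816

Derivation:
PV(D) = D * exp(-r * t_d) = 1.4139 * 1.00000000 = 1.41390000
S_0' = S_0 - PV(D) = 90.5500 - 1.41390000 = 89.13610000
d1 = (ln(S_0'/K) + (r + sigma^2/2)*T) / (sigma*sqrt(T)) = -0.26653287
d2 = d1 - sigma*sqrt(T) = -0.55644665
exp(-rT) = 1.00000000
N(d1) = 0.39491442; N(d2) = 0.28895278
C = S_0' * N(d1) - K * exp(-rT) * N(d2) = 89.13610000 * 0.39491442 - 100.4300 * 1.00000000 * 0.28895278 = 6.1816


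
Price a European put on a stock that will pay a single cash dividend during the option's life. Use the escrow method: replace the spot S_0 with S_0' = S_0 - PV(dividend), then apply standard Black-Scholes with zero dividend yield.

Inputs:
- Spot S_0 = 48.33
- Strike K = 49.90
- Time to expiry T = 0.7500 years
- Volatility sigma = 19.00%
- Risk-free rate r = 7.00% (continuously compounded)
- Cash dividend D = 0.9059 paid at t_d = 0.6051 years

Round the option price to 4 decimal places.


PV(D) = D * exp(-r * t_d) = 0.9059 * 0.95852753 = 0.86833009
S_0' = S_0 - PV(D) = 48.3300 - 0.86833009 = 47.46166991
d1 = (ln(S_0'/K) + (r + sigma^2/2)*T) / (sigma*sqrt(T)) = 0.09686682
d2 = d1 - sigma*sqrt(T) = -0.06767801
exp(-rT) = 0.94885432
N(-d1) = 0.46141608; N(-d2) = 0.52697902
P = K * exp(-rT) * N(-d2) - S_0' * N(-d1) = 49.9000 * 0.94885432 * 0.52697902 - 47.46166991 * 0.46141608 = 3.0517

Answer: Price = 3.0517


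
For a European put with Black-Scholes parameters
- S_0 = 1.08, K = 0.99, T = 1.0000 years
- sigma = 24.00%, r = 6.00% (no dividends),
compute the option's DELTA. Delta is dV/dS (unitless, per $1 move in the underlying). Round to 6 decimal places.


d1 = 0.7325474041; d2 = 0.4925474041
phi(d1) = 0.3050586021; exp(-qT) = 1.0000000000; exp(-rT) = 0.9417645336
N(-d1) = 0.2319172601
Delta = -exp(-qT) * N(-d1) = -1.0000000000 * 0.2319172601 = -0.231917

Answer: Delta = -0.231917


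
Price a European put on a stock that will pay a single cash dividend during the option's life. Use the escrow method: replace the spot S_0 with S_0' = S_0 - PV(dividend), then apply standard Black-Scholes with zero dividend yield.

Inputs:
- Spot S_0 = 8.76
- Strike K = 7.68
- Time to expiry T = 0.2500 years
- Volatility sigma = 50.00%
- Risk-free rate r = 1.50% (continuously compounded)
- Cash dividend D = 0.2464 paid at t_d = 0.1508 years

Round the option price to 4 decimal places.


PV(D) = D * exp(-r * t_d) = 0.2464 * 0.99774056 = 0.24584327
S_0' = S_0 - PV(D) = 8.7600 - 0.24584327 = 8.51415673
d1 = (ln(S_0'/K) + (r + sigma^2/2)*T) / (sigma*sqrt(T)) = 0.55244291
d2 = d1 - sigma*sqrt(T) = 0.30244291
exp(-rT) = 0.99625702
N(-d1) = 0.29032247; N(-d2) = 0.38115722
P = K * exp(-rT) * N(-d2) - S_0' * N(-d1) = 7.6800 * 0.99625702 * 0.38115722 - 8.51415673 * 0.29032247 = 0.4445

Answer: Price = 0.4445


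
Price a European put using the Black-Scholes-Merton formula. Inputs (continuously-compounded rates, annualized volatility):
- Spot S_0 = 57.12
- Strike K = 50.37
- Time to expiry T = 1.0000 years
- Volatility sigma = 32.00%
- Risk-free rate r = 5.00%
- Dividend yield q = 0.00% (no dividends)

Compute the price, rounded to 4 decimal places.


d1 = (ln(S/K) + (r - q + 0.5*sigma^2) * T) / (sigma * sqrt(T)) = 0.70924549
d2 = d1 - sigma * sqrt(T) = 0.38924549
exp(-rT) = 0.95122942; exp(-qT) = 1.00000000
P = K * exp(-rT) * N(-d2) - S_0 * exp(-qT) * N(-d1)
N(-d1) = 0.23908607; N(-d2) = 0.34854728
P = 50.3700 * 0.95122942 * 0.34854728 - 57.1200 * 1.00000000 * 0.23908607 = 3.0435

Answer: Price = 3.0435


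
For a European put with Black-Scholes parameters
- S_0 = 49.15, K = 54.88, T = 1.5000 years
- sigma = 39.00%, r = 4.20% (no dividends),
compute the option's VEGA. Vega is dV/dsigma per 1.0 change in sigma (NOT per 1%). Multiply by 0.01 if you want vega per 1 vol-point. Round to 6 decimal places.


d1 = 0.1398572035; d2 = -0.3377932963
phi(d1) = 0.3950596346; exp(-qT) = 1.0000000000; exp(-rT) = 0.9389434737
Vega = S * exp(-qT) * phi(d1) * sqrt(T) = 49.1500 * 1.0000000000 * 0.3950596346 * 1.2247448714 = 23.781093

Answer: Vega = 23.781093


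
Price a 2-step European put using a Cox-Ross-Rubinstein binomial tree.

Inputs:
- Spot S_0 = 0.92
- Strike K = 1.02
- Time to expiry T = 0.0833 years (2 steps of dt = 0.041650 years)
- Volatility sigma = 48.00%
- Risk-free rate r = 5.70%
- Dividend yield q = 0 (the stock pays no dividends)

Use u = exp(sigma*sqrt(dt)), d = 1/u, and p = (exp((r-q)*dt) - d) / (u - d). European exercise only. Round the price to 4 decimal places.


dt = T/N = 0.041650
u = exp(sigma*sqrt(dt)) = 1.102919; d = 1/u = 0.906685
p = (exp((r-q)*dt) - d) / (u - d) = 0.487642
Discount per step: exp(-r*dt) = 0.997629
Stock lattice S(k, i) with i counting down-moves:
  k=0: S(0,0) = 0.9200
  k=1: S(1,0) = 1.0147; S(1,1) = 0.8342
  k=2: S(2,0) = 1.1191; S(2,1) = 0.9200; S(2,2) = 0.7563
Terminal payoffs V(N, i) = max(K - S_T, 0):
  V(2,0) = 0.000000; V(2,1) = 0.100000; V(2,2) = 0.263688
Backward induction: V(k, i) = exp(-r*dt) * [p * V(k+1, i) + (1-p) * V(k+1, i+1)].
  V(1,0) = exp(-r*dt) * [p*0.000000 + (1-p)*0.100000] = 0.051114
  V(1,1) = exp(-r*dt) * [p*0.100000 + (1-p)*0.263688] = 0.183431
  V(0,0) = exp(-r*dt) * [p*0.051114 + (1-p)*0.183431] = 0.118626

Answer: Price = V(0,0) = 0.1186


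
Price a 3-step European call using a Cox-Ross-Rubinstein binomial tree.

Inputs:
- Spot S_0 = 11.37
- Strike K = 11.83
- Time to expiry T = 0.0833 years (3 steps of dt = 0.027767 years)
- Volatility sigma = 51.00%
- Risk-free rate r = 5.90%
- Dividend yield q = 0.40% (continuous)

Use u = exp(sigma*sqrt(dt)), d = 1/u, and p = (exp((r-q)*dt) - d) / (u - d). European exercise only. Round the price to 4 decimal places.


Answer: Price = V(0,0) = 0.5277

Derivation:
dt = T/N = 0.027767
u = exp(sigma*sqrt(dt)) = 1.088699; d = 1/u = 0.918528
p = (exp((r-q)*dt) - d) / (u - d) = 0.487748
Discount per step: exp(-r*dt) = 0.998363
Stock lattice S(k, i) with i counting down-moves:
  k=0: S(0,0) = 11.3700
  k=1: S(1,0) = 12.3785; S(1,1) = 10.4437
  k=2: S(2,0) = 13.4765; S(2,1) = 11.3700; S(2,2) = 9.5928
  k=3: S(3,0) = 14.6718; S(3,1) = 12.3785; S(3,2) = 10.4437; S(3,3) = 8.8112
Terminal payoffs V(N, i) = max(S_T - K, 0):
  V(3,0) = 2.841800; V(3,1) = 0.548503; V(3,2) = 0.000000; V(3,3) = 0.000000
Backward induction: V(k, i) = exp(-r*dt) * [p * V(k+1, i) + (1-p) * V(k+1, i+1)].
  V(2,0) = exp(-r*dt) * [p*2.841800 + (1-p)*0.548503] = 1.664326
  V(2,1) = exp(-r*dt) * [p*0.548503 + (1-p)*0.000000] = 0.267093
  V(2,2) = exp(-r*dt) * [p*0.000000 + (1-p)*0.000000] = 0.000000
  V(1,0) = exp(-r*dt) * [p*1.664326 + (1-p)*0.267093] = 0.947038
  V(1,1) = exp(-r*dt) * [p*0.267093 + (1-p)*0.000000] = 0.130061
  V(0,0) = exp(-r*dt) * [p*0.947038 + (1-p)*0.130061] = 0.527675


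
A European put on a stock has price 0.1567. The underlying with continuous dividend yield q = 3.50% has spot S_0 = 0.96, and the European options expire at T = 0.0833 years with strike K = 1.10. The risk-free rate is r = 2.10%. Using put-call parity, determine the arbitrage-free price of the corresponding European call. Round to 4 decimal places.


Answer: Call price = 0.0158

Derivation:
Put-call parity: C - P = S_0 * exp(-qT) - K * exp(-rT).
S_0 * exp(-qT) = 0.9600 * 0.99708875 = 0.95720520
K * exp(-rT) = 1.1000 * 0.99825223 = 1.09807745
C = P + S*exp(-qT) - K*exp(-rT)
C = 0.1567 + 0.95720520 - 1.09807745 = 0.0158


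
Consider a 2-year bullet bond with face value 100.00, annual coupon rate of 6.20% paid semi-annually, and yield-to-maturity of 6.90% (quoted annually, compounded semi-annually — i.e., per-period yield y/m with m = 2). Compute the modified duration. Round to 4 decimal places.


Answer: Modified duration = 1.8472

Derivation:
Coupon per period c = face * coupon_rate / m = 3.100000
Periods per year m = 2; per-period yield y/m = 0.034500
Number of cashflows N = 4
Cashflows (t years, CF_t, discount factor 1/(1+y/m)^(m*t), PV):
  t = 0.5000: CF_t = 3.100000, DF = 0.966651, PV = 2.996617
  t = 1.0000: CF_t = 3.100000, DF = 0.934413, PV = 2.896681
  t = 1.5000: CF_t = 3.100000, DF = 0.903251, PV = 2.800079
  t = 2.0000: CF_t = 103.100000, DF = 0.873128, PV = 90.019518
Price P = sum_t PV_t = 98.712895
First compute Macaulay numerator sum_t t * PV_t:
  t * PV_t at t = 0.5000: 1.498308
  t * PV_t at t = 1.0000: 2.896681
  t * PV_t at t = 1.5000: 4.200118
  t * PV_t at t = 2.0000: 180.039037
Macaulay duration D = 188.634144 / 98.712895 = 1.910937
Modified duration = D / (1 + y/m) = 1.910937 / (1 + 0.034500) = 1.847209


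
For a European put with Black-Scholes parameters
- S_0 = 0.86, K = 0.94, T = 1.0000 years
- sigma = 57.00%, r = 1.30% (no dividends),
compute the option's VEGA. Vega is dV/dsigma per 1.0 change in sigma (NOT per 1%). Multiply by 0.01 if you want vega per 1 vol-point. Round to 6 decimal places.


Answer: Vega = 0.339162

Derivation:
d1 = 0.1517587965; d2 = -0.4182412035
phi(d1) = 0.3943746633; exp(-qT) = 1.0000000000; exp(-rT) = 0.9870841350
Vega = S * exp(-qT) * phi(d1) * sqrt(T) = 0.8600 * 1.0000000000 * 0.3943746633 * 1.0000000000 = 0.339162


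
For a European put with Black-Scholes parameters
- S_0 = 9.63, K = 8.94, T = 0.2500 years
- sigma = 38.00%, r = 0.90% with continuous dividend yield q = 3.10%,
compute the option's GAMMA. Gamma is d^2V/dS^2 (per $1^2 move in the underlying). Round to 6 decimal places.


d1 = 0.4573559822; d2 = 0.2673559822
phi(d1) = 0.3593258003; exp(-qT) = 0.9922799538; exp(-rT) = 0.9977525294
Gamma = exp(-qT) * phi(d1) / (S * sigma * sqrt(T)) = 0.9922799538 * 0.3593258003 / (9.6300 * 0.3800 * 0.5000000000) = 0.194869

Answer: Gamma = 0.194869


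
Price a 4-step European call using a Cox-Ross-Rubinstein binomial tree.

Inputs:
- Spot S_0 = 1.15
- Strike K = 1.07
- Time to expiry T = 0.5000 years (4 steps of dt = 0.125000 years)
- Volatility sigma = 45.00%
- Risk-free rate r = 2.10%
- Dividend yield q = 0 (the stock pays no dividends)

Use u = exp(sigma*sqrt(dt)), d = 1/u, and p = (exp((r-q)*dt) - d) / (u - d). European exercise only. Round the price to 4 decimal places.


dt = T/N = 0.125000
u = exp(sigma*sqrt(dt)) = 1.172454; d = 1/u = 0.852912
p = (exp((r-q)*dt) - d) / (u - d) = 0.468535
Discount per step: exp(-r*dt) = 0.997378
Stock lattice S(k, i) with i counting down-moves:
  k=0: S(0,0) = 1.1500
  k=1: S(1,0) = 1.3483; S(1,1) = 0.9808
  k=2: S(2,0) = 1.5808; S(2,1) = 1.1500; S(2,2) = 0.8366
  k=3: S(3,0) = 1.8535; S(3,1) = 1.3483; S(3,2) = 0.9808; S(3,3) = 0.7135
  k=4: S(4,0) = 2.1731; S(4,1) = 1.5808; S(4,2) = 1.1500; S(4,3) = 0.8366; S(4,4) = 0.6086
Terminal payoffs V(N, i) = max(S_T - K, 0):
  V(4,0) = 1.103107; V(4,1) = 0.510846; V(4,2) = 0.080000; V(4,3) = 0.000000; V(4,4) = 0.000000
Backward induction: V(k, i) = exp(-r*dt) * [p * V(k+1, i) + (1-p) * V(k+1, i+1)].
  V(3,0) = exp(-r*dt) * [p*1.103107 + (1-p)*0.510846] = 0.786274
  V(3,1) = exp(-r*dt) * [p*0.510846 + (1-p)*0.080000] = 0.281127
  V(3,2) = exp(-r*dt) * [p*0.080000 + (1-p)*0.000000] = 0.037385
  V(3,3) = exp(-r*dt) * [p*0.000000 + (1-p)*0.000000] = 0.000000
  V(2,0) = exp(-r*dt) * [p*0.786274 + (1-p)*0.281127] = 0.516449
  V(2,1) = exp(-r*dt) * [p*0.281127 + (1-p)*0.037385] = 0.151189
  V(2,2) = exp(-r*dt) * [p*0.037385 + (1-p)*0.000000] = 0.017470
  V(1,0) = exp(-r*dt) * [p*0.516449 + (1-p)*0.151189] = 0.321481
  V(1,1) = exp(-r*dt) * [p*0.151189 + (1-p)*0.017470] = 0.079912
  V(0,0) = exp(-r*dt) * [p*0.321481 + (1-p)*0.079912] = 0.192589

Answer: Price = V(0,0) = 0.1926


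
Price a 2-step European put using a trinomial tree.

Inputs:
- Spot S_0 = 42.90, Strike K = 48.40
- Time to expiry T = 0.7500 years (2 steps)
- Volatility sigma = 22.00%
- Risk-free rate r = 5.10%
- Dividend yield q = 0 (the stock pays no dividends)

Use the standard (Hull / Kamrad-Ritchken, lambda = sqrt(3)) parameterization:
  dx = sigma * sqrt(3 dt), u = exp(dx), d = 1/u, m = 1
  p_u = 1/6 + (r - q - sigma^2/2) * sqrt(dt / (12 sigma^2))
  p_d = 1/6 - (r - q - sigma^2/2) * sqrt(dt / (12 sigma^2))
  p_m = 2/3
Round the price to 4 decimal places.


Answer: Price = V(0,0) = 5.7650

Derivation:
dt = T/N = 0.375000; dx = sigma*sqrt(3*dt) = 0.233345
u = exp(dx) = 1.262817; d = 1/u = 0.791880
p_u = 0.188201, p_m = 0.666667, p_d = 0.145132
Discount per step: exp(-r*dt) = 0.981057
Stock lattice S(k, j) with j the centered position index:
  k=0: S(0,+0) = 42.9000
  k=1: S(1,-1) = 33.9717; S(1,+0) = 42.9000; S(1,+1) = 54.1749
  k=2: S(2,-2) = 26.9015; S(2,-1) = 33.9717; S(2,+0) = 42.9000; S(2,+1) = 54.1749; S(2,+2) = 68.4130
Terminal payoffs V(N, j) = max(K - S_T, 0):
  V(2,-2) = 21.498519; V(2,-1) = 14.428342; V(2,+0) = 5.500000; V(2,+1) = 0.000000; V(2,+2) = 0.000000
Backward induction: V(k, j) = exp(-r*dt) * [p_u * V(k+1, j+1) + p_m * V(k+1, j) + p_d * V(k+1, j-1)]
  V(1,-1) = exp(-r*dt) * [p_u*5.500000 + p_m*14.428342 + p_d*21.498519] = 13.513199
  V(1,+0) = exp(-r*dt) * [p_u*0.000000 + p_m*5.500000 + p_d*14.428342] = 5.651555
  V(1,+1) = exp(-r*dt) * [p_u*0.000000 + p_m*0.000000 + p_d*5.500000] = 0.783105
  V(0,+0) = exp(-r*dt) * [p_u*0.783105 + p_m*5.651555 + p_d*13.513199] = 5.764967


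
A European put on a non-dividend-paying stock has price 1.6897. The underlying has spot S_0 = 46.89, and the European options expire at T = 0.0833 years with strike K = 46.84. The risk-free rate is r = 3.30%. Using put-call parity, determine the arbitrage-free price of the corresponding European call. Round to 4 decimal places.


Put-call parity: C - P = S_0 * exp(-qT) - K * exp(-rT).
S_0 * exp(-qT) = 46.8900 * 1.00000000 = 46.89000000
K * exp(-rT) = 46.8400 * 0.99725487 = 46.71141833
C = P + S*exp(-qT) - K*exp(-rT)
C = 1.6897 + 46.89000000 - 46.71141833 = 1.8683

Answer: Call price = 1.8683


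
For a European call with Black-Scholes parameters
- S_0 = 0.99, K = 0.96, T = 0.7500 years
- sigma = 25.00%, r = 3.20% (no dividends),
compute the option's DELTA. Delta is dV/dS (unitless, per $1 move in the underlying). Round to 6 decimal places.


d1 = 0.3612326305; d2 = 0.1447262795
phi(d1) = 0.3737444366; exp(-qT) = 1.0000000000; exp(-rT) = 0.9762857098
N(d1) = 0.6410372245
Delta = exp(-qT) * N(d1) = 1.0000000000 * 0.6410372245 = 0.641037

Answer: Delta = 0.641037


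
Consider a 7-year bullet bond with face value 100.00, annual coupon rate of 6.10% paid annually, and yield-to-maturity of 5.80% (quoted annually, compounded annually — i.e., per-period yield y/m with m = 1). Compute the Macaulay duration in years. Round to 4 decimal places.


Coupon per period c = face * coupon_rate / m = 6.100000
Periods per year m = 1; per-period yield y/m = 0.058000
Number of cashflows N = 7
Cashflows (t years, CF_t, discount factor 1/(1+y/m)^(m*t), PV):
  t = 1.0000: CF_t = 6.100000, DF = 0.945180, PV = 5.765595
  t = 2.0000: CF_t = 6.100000, DF = 0.893364, PV = 5.449523
  t = 3.0000: CF_t = 6.100000, DF = 0.844390, PV = 5.150778
  t = 4.0000: CF_t = 6.100000, DF = 0.798100, PV = 4.868410
  t = 5.0000: CF_t = 6.100000, DF = 0.754348, PV = 4.601522
  t = 6.0000: CF_t = 6.100000, DF = 0.712994, PV = 4.349265
  t = 7.0000: CF_t = 106.100000, DF = 0.673908, PV = 71.501592
Price P = sum_t PV_t = 101.686685
Macaulay numerator sum_t t * PV_t:
  t * PV_t at t = 1.0000: 5.765595
  t * PV_t at t = 2.0000: 10.899046
  t * PV_t at t = 3.0000: 15.452334
  t * PV_t at t = 4.0000: 19.473641
  t * PV_t at t = 5.0000: 23.007610
  t * PV_t at t = 6.0000: 26.095588
  t * PV_t at t = 7.0000: 500.511142
Macaulay duration D = (sum_t t * PV_t) / P = 601.204956 / 101.686685 = 5.912327

Answer: Macaulay duration = 5.9123 years


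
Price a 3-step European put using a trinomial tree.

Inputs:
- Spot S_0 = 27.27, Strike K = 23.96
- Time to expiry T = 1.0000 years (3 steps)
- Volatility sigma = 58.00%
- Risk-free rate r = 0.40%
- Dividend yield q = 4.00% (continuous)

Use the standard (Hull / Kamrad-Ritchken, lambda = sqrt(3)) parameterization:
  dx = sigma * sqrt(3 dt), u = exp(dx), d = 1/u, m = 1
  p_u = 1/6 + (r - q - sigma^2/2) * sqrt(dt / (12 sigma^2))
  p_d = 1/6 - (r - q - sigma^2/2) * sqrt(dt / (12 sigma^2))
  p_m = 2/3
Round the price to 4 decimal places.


Answer: Price = V(0,0) = 4.5209

Derivation:
dt = T/N = 0.333333; dx = sigma*sqrt(3*dt) = 0.580000
u = exp(dx) = 1.786038; d = 1/u = 0.559898
p_u = 0.107989, p_m = 0.666667, p_d = 0.225345
Discount per step: exp(-r*dt) = 0.998668
Stock lattice S(k, j) with j the centered position index:
  k=0: S(0,+0) = 27.2700
  k=1: S(1,-1) = 15.2684; S(1,+0) = 27.2700; S(1,+1) = 48.7053
  k=2: S(2,-2) = 8.5488; S(2,-1) = 15.2684; S(2,+0) = 27.2700; S(2,+1) = 48.7053; S(2,+2) = 86.9895
  k=3: S(3,-3) = 4.7864; S(3,-2) = 8.5488; S(3,-1) = 15.2684; S(3,+0) = 27.2700; S(3,+1) = 48.7053; S(3,+2) = 86.9895; S(3,+3) = 155.3666
Terminal payoffs V(N, j) = max(K - S_T, 0):
  V(3,-3) = 19.173559; V(3,-2) = 15.411232; V(3,-1) = 8.691572; V(3,+0) = 0.000000; V(3,+1) = 0.000000; V(3,+2) = 0.000000; V(3,+3) = 0.000000
Backward induction: V(k, j) = exp(-r*dt) * [p_u * V(k+1, j+1) + p_m * V(k+1, j) + p_d * V(k+1, j-1)]
  V(2,-2) = exp(-r*dt) * [p_u*8.691572 + p_m*15.411232 + p_d*19.173559] = 15.512709
  V(2,-1) = exp(-r*dt) * [p_u*0.000000 + p_m*8.691572 + p_d*15.411232] = 9.254874
  V(2,+0) = exp(-r*dt) * [p_u*0.000000 + p_m*0.000000 + p_d*8.691572] = 1.955991
  V(2,+1) = exp(-r*dt) * [p_u*0.000000 + p_m*0.000000 + p_d*0.000000] = 0.000000
  V(2,+2) = exp(-r*dt) * [p_u*0.000000 + p_m*0.000000 + p_d*0.000000] = 0.000000
  V(1,-1) = exp(-r*dt) * [p_u*1.955991 + p_m*9.254874 + p_d*15.512709] = 9.863689
  V(1,+0) = exp(-r*dt) * [p_u*0.000000 + p_m*1.955991 + p_d*9.254874] = 3.385016
  V(1,+1) = exp(-r*dt) * [p_u*0.000000 + p_m*0.000000 + p_d*1.955991] = 0.440185
  V(0,+0) = exp(-r*dt) * [p_u*0.440185 + p_m*3.385016 + p_d*9.863689] = 4.520911


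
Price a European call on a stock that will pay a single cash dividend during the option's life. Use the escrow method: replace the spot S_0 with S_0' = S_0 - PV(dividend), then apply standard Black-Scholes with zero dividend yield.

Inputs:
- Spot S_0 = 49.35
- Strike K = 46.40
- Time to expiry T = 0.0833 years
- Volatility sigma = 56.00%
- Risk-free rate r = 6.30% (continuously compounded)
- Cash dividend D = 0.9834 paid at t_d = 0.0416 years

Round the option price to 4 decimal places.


PV(D) = D * exp(-r * t_d) = 0.9834 * 0.99738263 = 0.98082608
S_0' = S_0 - PV(D) = 49.3500 - 0.98082608 = 48.36917392
d1 = (ln(S_0'/K) + (r + sigma^2/2)*T) / (sigma*sqrt(T)) = 0.37043969
d2 = d1 - sigma*sqrt(T) = 0.20881395
exp(-rT) = 0.99476585
N(d1) = 0.64447255; N(d2) = 0.58270326
C = S_0' * N(d1) - K * exp(-rT) * N(d2) = 48.36917392 * 0.64447255 - 46.4000 * 0.99476585 * 0.58270326 = 4.2767

Answer: Price = 4.2767


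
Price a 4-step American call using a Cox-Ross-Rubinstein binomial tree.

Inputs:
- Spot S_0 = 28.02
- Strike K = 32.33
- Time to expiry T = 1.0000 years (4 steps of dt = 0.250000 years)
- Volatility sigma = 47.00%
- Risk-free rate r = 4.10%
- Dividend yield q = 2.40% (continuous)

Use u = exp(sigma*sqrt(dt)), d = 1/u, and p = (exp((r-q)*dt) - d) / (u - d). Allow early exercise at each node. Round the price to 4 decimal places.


dt = T/N = 0.250000
u = exp(sigma*sqrt(dt)) = 1.264909; d = 1/u = 0.790571
p = (exp((r-q)*dt) - d) / (u - d) = 0.450498
Discount per step: exp(-r*dt) = 0.989802
Stock lattice S(k, i) with i counting down-moves:
  k=0: S(0,0) = 28.0200
  k=1: S(1,0) = 35.4427; S(1,1) = 22.1518
  k=2: S(2,0) = 44.8318; S(2,1) = 28.0200; S(2,2) = 17.5126
  k=3: S(3,0) = 56.7082; S(3,1) = 35.4427; S(3,2) = 22.1518; S(3,3) = 13.8449
  k=4: S(4,0) = 71.7307; S(4,1) = 44.8318; S(4,2) = 28.0200; S(4,3) = 17.5126; S(4,4) = 10.9454
Terminal payoffs V(N, i) = max(S_T - K, 0):
  V(4,0) = 39.400679; V(4,1) = 12.501837; V(4,2) = 0.000000; V(4,3) = 0.000000; V(4,4) = 0.000000
Backward induction: V(k, i) = exp(-r*dt) * [p * V(k+1, i) + (1-p) * V(k+1, i+1)]; then take max(V_cont, immediate exercise) for American.
  V(3,0) = exp(-r*dt) * [p*39.400679 + (1-p)*12.501837] = 24.368644; exercise = 24.378184; V(3,0) = max -> 24.378184
  V(3,1) = exp(-r*dt) * [p*12.501837 + (1-p)*0.000000] = 5.574617; exercise = 3.112744; V(3,1) = max -> 5.574617
  V(3,2) = exp(-r*dt) * [p*0.000000 + (1-p)*0.000000] = 0.000000; exercise = 0.000000; V(3,2) = max -> 0.000000
  V(3,3) = exp(-r*dt) * [p*0.000000 + (1-p)*0.000000] = 0.000000; exercise = 0.000000; V(3,3) = max -> 0.000000
  V(2,0) = exp(-r*dt) * [p*24.378184 + (1-p)*5.574617] = 13.902351; exercise = 12.501837; V(2,0) = max -> 13.902351
  V(2,1) = exp(-r*dt) * [p*5.574617 + (1-p)*0.000000] = 2.485743; exercise = 0.000000; V(2,1) = max -> 2.485743
  V(2,2) = exp(-r*dt) * [p*0.000000 + (1-p)*0.000000] = 0.000000; exercise = 0.000000; V(2,2) = max -> 0.000000
  V(1,0) = exp(-r*dt) * [p*13.902351 + (1-p)*2.485743] = 7.551103; exercise = 3.112744; V(1,0) = max -> 7.551103
  V(1,1) = exp(-r*dt) * [p*2.485743 + (1-p)*0.000000] = 1.108402; exercise = 0.000000; V(1,1) = max -> 1.108402
  V(0,0) = exp(-r*dt) * [p*7.551103 + (1-p)*1.108402] = 3.969924; exercise = 0.000000; V(0,0) = max -> 3.969924

Answer: Price = V(0,0) = 3.9699


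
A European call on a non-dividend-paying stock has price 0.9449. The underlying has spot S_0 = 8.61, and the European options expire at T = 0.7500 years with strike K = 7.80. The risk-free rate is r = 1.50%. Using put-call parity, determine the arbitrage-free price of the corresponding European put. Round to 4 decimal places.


Answer: Put price = 0.0476

Derivation:
Put-call parity: C - P = S_0 * exp(-qT) - K * exp(-rT).
S_0 * exp(-qT) = 8.6100 * 1.00000000 = 8.61000000
K * exp(-rT) = 7.8000 * 0.98881304 = 7.71274175
P = C - S*exp(-qT) + K*exp(-rT)
P = 0.9449 - 8.61000000 + 7.71274175 = 0.0476


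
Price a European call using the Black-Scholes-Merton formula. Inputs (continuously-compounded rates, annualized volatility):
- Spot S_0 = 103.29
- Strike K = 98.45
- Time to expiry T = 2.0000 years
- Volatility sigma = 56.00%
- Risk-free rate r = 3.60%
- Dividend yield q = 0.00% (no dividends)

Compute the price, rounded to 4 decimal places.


Answer: Price = 36.1683

Derivation:
d1 = (ln(S/K) + (r - q + 0.5*sigma^2) * T) / (sigma * sqrt(T)) = 0.54749228
d2 = d1 - sigma * sqrt(T) = -0.24446732
exp(-rT) = 0.93053090; exp(-qT) = 1.00000000
C = S_0 * exp(-qT) * N(d1) - K * exp(-rT) * N(d2)
N(d1) = 0.70797971; N(d2) = 0.40343445
C = 103.2900 * 1.00000000 * 0.70797971 - 98.4500 * 0.93053090 * 0.40343445 = 36.1683


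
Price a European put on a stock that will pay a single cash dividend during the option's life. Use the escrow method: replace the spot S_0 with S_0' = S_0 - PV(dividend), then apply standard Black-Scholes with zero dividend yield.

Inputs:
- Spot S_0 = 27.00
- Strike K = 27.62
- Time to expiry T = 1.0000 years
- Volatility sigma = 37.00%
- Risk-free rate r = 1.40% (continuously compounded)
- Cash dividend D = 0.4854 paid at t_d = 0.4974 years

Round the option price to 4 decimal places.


Answer: Price = 4.3139

Derivation:
PV(D) = D * exp(-r * t_d) = 0.4854 * 0.99306059 = 0.48203161
S_0' = S_0 - PV(D) = 27.0000 - 0.48203161 = 26.51796839
d1 = (ln(S_0'/K) + (r + sigma^2/2)*T) / (sigma*sqrt(T)) = 0.11279029
d2 = d1 - sigma*sqrt(T) = -0.25720971
exp(-rT) = 0.98609754
N(-d1) = 0.45509841; N(-d2) = 0.60149156
P = K * exp(-rT) * N(-d2) - S_0' * N(-d1) = 27.6200 * 0.98609754 * 0.60149156 - 26.51796839 * 0.45509841 = 4.3139


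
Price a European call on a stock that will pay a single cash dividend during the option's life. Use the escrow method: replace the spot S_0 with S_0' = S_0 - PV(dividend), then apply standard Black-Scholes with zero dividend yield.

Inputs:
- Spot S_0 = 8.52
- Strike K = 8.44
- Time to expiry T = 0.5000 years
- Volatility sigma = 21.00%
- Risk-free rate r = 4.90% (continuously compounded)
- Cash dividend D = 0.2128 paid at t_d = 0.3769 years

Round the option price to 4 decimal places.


PV(D) = D * exp(-r * t_d) = 0.2128 * 0.98170139 = 0.20890606
S_0' = S_0 - PV(D) = 8.5200 - 0.20890606 = 8.31109394
d1 = (ln(S_0'/K) + (r + sigma^2/2)*T) / (sigma*sqrt(T)) = 0.13558896
d2 = d1 - sigma*sqrt(T) = -0.01290346
exp(-rT) = 0.97579769
N(d1) = 0.55392688; N(d2) = 0.49485241
C = S_0' * N(d1) - K * exp(-rT) * N(d2) = 8.31109394 * 0.55392688 - 8.4400 * 0.97579769 * 0.49485241 = 0.5283

Answer: Price = 0.5283


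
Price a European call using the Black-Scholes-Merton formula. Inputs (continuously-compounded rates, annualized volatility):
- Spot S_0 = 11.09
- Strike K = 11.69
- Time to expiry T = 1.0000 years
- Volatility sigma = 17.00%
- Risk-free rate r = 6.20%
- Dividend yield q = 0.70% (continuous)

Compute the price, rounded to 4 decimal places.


d1 = (ln(S/K) + (r - q + 0.5*sigma^2) * T) / (sigma * sqrt(T)) = 0.09858839
d2 = d1 - sigma * sqrt(T) = -0.07141161
exp(-rT) = 0.93988289; exp(-qT) = 0.99302444
C = S_0 * exp(-qT) * N(d1) - K * exp(-rT) * N(d2)
N(d1) = 0.53926745; N(d2) = 0.47153508
C = 11.0900 * 0.99302444 * 0.53926745 - 11.6900 * 0.93988289 * 0.47153508 = 0.7579

Answer: Price = 0.7579


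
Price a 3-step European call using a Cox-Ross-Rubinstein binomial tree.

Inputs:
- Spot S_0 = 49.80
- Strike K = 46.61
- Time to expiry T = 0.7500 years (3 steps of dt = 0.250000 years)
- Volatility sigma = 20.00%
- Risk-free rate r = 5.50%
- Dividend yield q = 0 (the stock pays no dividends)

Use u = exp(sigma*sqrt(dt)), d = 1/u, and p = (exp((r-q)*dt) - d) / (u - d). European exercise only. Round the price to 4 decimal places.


Answer: Price = V(0,0) = 6.4612

Derivation:
dt = T/N = 0.250000
u = exp(sigma*sqrt(dt)) = 1.105171; d = 1/u = 0.904837
p = (exp((r-q)*dt) - d) / (u - d) = 0.544130
Discount per step: exp(-r*dt) = 0.986344
Stock lattice S(k, i) with i counting down-moves:
  k=0: S(0,0) = 49.8000
  k=1: S(1,0) = 55.0375; S(1,1) = 45.0609
  k=2: S(2,0) = 60.8259; S(2,1) = 49.8000; S(2,2) = 40.7728
  k=3: S(3,0) = 67.2230; S(3,1) = 55.0375; S(3,2) = 45.0609; S(3,3) = 36.8927
Terminal payoffs V(N, i) = max(S_T - K, 0):
  V(3,0) = 20.612969; V(3,1) = 8.427512; V(3,2) = 0.000000; V(3,3) = 0.000000
Backward induction: V(k, i) = exp(-r*dt) * [p * V(k+1, i) + (1-p) * V(k+1, i+1)].
  V(2,0) = exp(-r*dt) * [p*20.612969 + (1-p)*8.427512] = 14.852359
  V(2,1) = exp(-r*dt) * [p*8.427512 + (1-p)*0.000000] = 4.523044
  V(2,2) = exp(-r*dt) * [p*0.000000 + (1-p)*0.000000] = 0.000000
  V(1,0) = exp(-r*dt) * [p*14.852359 + (1-p)*4.523044] = 10.005019
  V(1,1) = exp(-r*dt) * [p*4.523044 + (1-p)*0.000000] = 2.427517
  V(0,0) = exp(-r*dt) * [p*10.005019 + (1-p)*2.427517] = 6.461211


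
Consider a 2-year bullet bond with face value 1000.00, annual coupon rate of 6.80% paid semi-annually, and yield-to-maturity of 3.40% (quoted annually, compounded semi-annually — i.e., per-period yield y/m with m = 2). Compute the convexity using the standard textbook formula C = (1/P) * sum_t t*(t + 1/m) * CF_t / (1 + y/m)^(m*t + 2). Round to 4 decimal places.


Coupon per period c = face * coupon_rate / m = 34.000000
Periods per year m = 2; per-period yield y/m = 0.017000
Number of cashflows N = 4
Cashflows (t years, CF_t, discount factor 1/(1+y/m)^(m*t), PV):
  t = 0.5000: CF_t = 34.000000, DF = 0.983284, PV = 33.431662
  t = 1.0000: CF_t = 34.000000, DF = 0.966848, PV = 32.872824
  t = 1.5000: CF_t = 34.000000, DF = 0.950686, PV = 32.323327
  t = 2.0000: CF_t = 1034.000000, DF = 0.934795, PV = 966.577602
Price P = sum_t PV_t = 1065.205414
Convexity numerator sum_t t*(t + 1/m) * CF_t / (1+y/m)^(m*t + 2):
  t = 0.5000: term = 16.161664
  t = 1.0000: term = 47.674524
  t = 1.5000: term = 93.755209
  t = 2.0000: term = 4672.666932
Convexity = (1/P) * sum = 4830.258328 / 1065.205414 = 4.534579

Answer: Convexity = 4.5346


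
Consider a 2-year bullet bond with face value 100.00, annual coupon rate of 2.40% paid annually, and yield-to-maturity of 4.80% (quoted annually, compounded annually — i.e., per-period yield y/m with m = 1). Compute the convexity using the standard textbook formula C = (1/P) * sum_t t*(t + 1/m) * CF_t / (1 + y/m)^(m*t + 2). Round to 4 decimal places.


Coupon per period c = face * coupon_rate / m = 2.400000
Periods per year m = 1; per-period yield y/m = 0.048000
Number of cashflows N = 2
Cashflows (t years, CF_t, discount factor 1/(1+y/m)^(m*t), PV):
  t = 1.0000: CF_t = 2.400000, DF = 0.954198, PV = 2.290076
  t = 2.0000: CF_t = 102.400000, DF = 0.910495, PV = 93.234660
Price P = sum_t PV_t = 95.524736
Convexity numerator sum_t t*(t + 1/m) * CF_t / (1+y/m)^(m*t + 2):
  t = 1.0000: term = 4.170205
  t = 2.0000: term = 509.337997
Convexity = (1/P) * sum = 513.508202 / 95.524736 = 5.375657

Answer: Convexity = 5.3757


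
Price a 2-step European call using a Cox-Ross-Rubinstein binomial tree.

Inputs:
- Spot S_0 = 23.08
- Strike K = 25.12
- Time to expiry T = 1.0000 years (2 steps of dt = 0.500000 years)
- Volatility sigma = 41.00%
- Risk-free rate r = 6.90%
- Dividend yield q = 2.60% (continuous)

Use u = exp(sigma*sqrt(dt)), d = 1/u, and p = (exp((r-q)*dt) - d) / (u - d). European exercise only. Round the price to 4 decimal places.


Answer: Price = V(0,0) = 3.2479

Derivation:
dt = T/N = 0.500000
u = exp(sigma*sqrt(dt)) = 1.336312; d = 1/u = 0.748328
p = (exp((r-q)*dt) - d) / (u - d) = 0.464986
Discount per step: exp(-r*dt) = 0.966088
Stock lattice S(k, i) with i counting down-moves:
  k=0: S(0,0) = 23.0800
  k=1: S(1,0) = 30.8421; S(1,1) = 17.2714
  k=2: S(2,0) = 41.2147; S(2,1) = 23.0800; S(2,2) = 12.9247
Terminal payoffs V(N, i) = max(S_T - K, 0):
  V(2,0) = 16.094659; V(2,1) = 0.000000; V(2,2) = 0.000000
Backward induction: V(k, i) = exp(-r*dt) * [p * V(k+1, i) + (1-p) * V(k+1, i+1)].
  V(1,0) = exp(-r*dt) * [p*16.094659 + (1-p)*0.000000] = 7.230011
  V(1,1) = exp(-r*dt) * [p*0.000000 + (1-p)*0.000000] = 0.000000
  V(0,0) = exp(-r*dt) * [p*7.230011 + (1-p)*0.000000] = 3.247851


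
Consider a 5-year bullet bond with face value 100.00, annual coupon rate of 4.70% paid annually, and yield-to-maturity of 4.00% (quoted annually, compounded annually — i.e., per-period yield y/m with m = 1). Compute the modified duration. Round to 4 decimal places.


Answer: Modified duration = 4.4022

Derivation:
Coupon per period c = face * coupon_rate / m = 4.700000
Periods per year m = 1; per-period yield y/m = 0.040000
Number of cashflows N = 5
Cashflows (t years, CF_t, discount factor 1/(1+y/m)^(m*t), PV):
  t = 1.0000: CF_t = 4.700000, DF = 0.961538, PV = 4.519231
  t = 2.0000: CF_t = 4.700000, DF = 0.924556, PV = 4.345414
  t = 3.0000: CF_t = 4.700000, DF = 0.888996, PV = 4.178283
  t = 4.0000: CF_t = 4.700000, DF = 0.854804, PV = 4.017580
  t = 5.0000: CF_t = 104.700000, DF = 0.821927, PV = 86.055768
Price P = sum_t PV_t = 103.116276
First compute Macaulay numerator sum_t t * PV_t:
  t * PV_t at t = 1.0000: 4.519231
  t * PV_t at t = 2.0000: 8.690828
  t * PV_t at t = 3.0000: 12.534849
  t * PV_t at t = 4.0000: 16.070319
  t * PV_t at t = 5.0000: 430.278840
Macaulay duration D = 472.094067 / 103.116276 = 4.578269
Modified duration = D / (1 + y/m) = 4.578269 / (1 + 0.040000) = 4.402182


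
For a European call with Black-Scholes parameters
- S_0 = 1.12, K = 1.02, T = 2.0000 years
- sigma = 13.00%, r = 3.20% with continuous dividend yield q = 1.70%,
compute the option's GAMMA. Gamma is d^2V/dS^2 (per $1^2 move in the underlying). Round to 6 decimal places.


Answer: Gamma = 1.398880

Derivation:
d1 = 0.7638170606; d2 = 0.5799692975
phi(d1) = 0.2980044725; exp(-qT) = 0.9665715046; exp(-rT) = 0.9380049995
Gamma = exp(-qT) * phi(d1) / (S * sigma * sqrt(T)) = 0.9665715046 * 0.2980044725 / (1.1200 * 0.1300 * 1.4142135624) = 1.398880


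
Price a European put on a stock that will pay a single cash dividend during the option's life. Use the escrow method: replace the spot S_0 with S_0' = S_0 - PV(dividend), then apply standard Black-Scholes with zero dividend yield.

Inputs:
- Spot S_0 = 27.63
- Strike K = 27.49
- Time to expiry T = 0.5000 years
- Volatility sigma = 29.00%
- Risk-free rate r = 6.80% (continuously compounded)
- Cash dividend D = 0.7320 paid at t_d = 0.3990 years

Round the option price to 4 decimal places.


Answer: Price = 2.0151

Derivation:
PV(D) = D * exp(-r * t_d) = 0.7320 * 0.97323277 = 0.71240638
S_0' = S_0 - PV(D) = 27.6300 - 0.71240638 = 26.91759362
d1 = (ln(S_0'/K) + (r + sigma^2/2)*T) / (sigma*sqrt(T)) = 0.16572051
d2 = d1 - sigma*sqrt(T) = -0.03934045
exp(-rT) = 0.96657150
N(-d1) = 0.43418845; N(-d2) = 0.51569052
P = K * exp(-rT) * N(-d2) - S_0' * N(-d1) = 27.4900 * 0.96657150 * 0.51569052 - 26.91759362 * 0.43418845 = 2.0151


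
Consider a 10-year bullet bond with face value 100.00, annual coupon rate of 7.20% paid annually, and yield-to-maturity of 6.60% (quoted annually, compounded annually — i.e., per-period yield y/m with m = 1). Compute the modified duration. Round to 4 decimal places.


Coupon per period c = face * coupon_rate / m = 7.200000
Periods per year m = 1; per-period yield y/m = 0.066000
Number of cashflows N = 10
Cashflows (t years, CF_t, discount factor 1/(1+y/m)^(m*t), PV):
  t = 1.0000: CF_t = 7.200000, DF = 0.938086, PV = 6.754221
  t = 2.0000: CF_t = 7.200000, DF = 0.880006, PV = 6.336043
  t = 3.0000: CF_t = 7.200000, DF = 0.825521, PV = 5.943755
  t = 4.0000: CF_t = 7.200000, DF = 0.774410, PV = 5.575755
  t = 5.0000: CF_t = 7.200000, DF = 0.726464, PV = 5.230539
  t = 6.0000: CF_t = 7.200000, DF = 0.681486, PV = 4.906697
  t = 7.0000: CF_t = 7.200000, DF = 0.639292, PV = 4.602906
  t = 8.0000: CF_t = 7.200000, DF = 0.599711, PV = 4.317923
  t = 9.0000: CF_t = 7.200000, DF = 0.562581, PV = 4.050584
  t = 10.0000: CF_t = 107.200000, DF = 0.527750, PV = 56.574762
Price P = sum_t PV_t = 104.293185
First compute Macaulay numerator sum_t t * PV_t:
  t * PV_t at t = 1.0000: 6.754221
  t * PV_t at t = 2.0000: 12.672085
  t * PV_t at t = 3.0000: 17.831264
  t * PV_t at t = 4.0000: 22.303020
  t * PV_t at t = 5.0000: 26.152697
  t * PV_t at t = 6.0000: 29.440184
  t * PV_t at t = 7.0000: 32.220339
  t * PV_t at t = 8.0000: 34.543381
  t * PV_t at t = 9.0000: 36.455257
  t * PV_t at t = 10.0000: 565.747624
Macaulay duration D = 784.120072 / 104.293185 = 7.518421
Modified duration = D / (1 + y/m) = 7.518421 / (1 + 0.066000) = 7.052928

Answer: Modified duration = 7.0529


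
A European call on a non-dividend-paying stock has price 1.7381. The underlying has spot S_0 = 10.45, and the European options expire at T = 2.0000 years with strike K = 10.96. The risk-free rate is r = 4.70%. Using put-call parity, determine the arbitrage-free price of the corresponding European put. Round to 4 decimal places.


Answer: Put price = 1.2648

Derivation:
Put-call parity: C - P = S_0 * exp(-qT) - K * exp(-rT).
S_0 * exp(-qT) = 10.4500 * 1.00000000 = 10.45000000
K * exp(-rT) = 10.9600 * 0.91028276 = 9.97669907
P = C - S*exp(-qT) + K*exp(-rT)
P = 1.7381 - 10.45000000 + 9.97669907 = 1.2648


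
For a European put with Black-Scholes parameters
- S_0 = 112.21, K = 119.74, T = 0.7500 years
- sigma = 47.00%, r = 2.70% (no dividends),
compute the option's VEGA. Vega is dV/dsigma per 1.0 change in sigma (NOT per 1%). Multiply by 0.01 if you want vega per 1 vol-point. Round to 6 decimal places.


Answer: Vega = 38.598104

Derivation:
d1 = 0.0936950800; d2 = -0.3133368597
phi(d1) = 0.3971950071; exp(-qT) = 1.0000000000; exp(-rT) = 0.9799536543
Vega = S * exp(-qT) * phi(d1) * sqrt(T) = 112.2100 * 1.0000000000 * 0.3971950071 * 0.8660254038 = 38.598104


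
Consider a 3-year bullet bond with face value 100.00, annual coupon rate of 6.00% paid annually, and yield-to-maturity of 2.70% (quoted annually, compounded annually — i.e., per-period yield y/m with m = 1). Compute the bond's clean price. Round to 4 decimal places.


Coupon per period c = face * coupon_rate / m = 6.000000
Periods per year m = 1; per-period yield y/m = 0.027000
Number of cashflows N = 3
Cashflows (t years, CF_t, discount factor 1/(1+y/m)^(m*t), PV):
  t = 1.0000: CF_t = 6.000000, DF = 0.973710, PV = 5.842259
  t = 2.0000: CF_t = 6.000000, DF = 0.948111, PV = 5.688665
  t = 3.0000: CF_t = 106.000000, DF = 0.923185, PV = 97.857594
Price P = sum_t PV_t = 109.388518

Answer: Price = 109.3885
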